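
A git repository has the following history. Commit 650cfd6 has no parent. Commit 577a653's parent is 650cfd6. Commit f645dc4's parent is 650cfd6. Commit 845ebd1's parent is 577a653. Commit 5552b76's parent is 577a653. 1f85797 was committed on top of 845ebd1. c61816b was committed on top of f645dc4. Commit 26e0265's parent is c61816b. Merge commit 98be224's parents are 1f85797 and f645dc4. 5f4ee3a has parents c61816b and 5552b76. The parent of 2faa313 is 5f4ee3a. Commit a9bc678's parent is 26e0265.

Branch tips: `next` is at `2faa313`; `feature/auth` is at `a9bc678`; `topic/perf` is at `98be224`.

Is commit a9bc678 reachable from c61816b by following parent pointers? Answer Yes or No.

No

Ancestors of c61816b: {650cfd6, c61816b, f645dc4}.
a9bc678 is not in that set, so it is not an ancestor of c61816b.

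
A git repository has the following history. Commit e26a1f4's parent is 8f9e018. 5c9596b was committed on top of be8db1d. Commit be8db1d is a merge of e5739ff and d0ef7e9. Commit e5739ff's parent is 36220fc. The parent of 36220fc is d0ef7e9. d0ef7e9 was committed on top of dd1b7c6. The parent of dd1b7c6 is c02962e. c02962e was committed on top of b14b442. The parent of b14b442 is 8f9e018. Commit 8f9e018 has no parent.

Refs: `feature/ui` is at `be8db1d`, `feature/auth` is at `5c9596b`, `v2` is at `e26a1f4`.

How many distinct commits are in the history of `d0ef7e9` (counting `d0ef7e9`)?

5

Walking parent pointers from d0ef7e9: reachable set = {8f9e018, b14b442, c02962e, d0ef7e9, dd1b7c6}.
That is 5 commits.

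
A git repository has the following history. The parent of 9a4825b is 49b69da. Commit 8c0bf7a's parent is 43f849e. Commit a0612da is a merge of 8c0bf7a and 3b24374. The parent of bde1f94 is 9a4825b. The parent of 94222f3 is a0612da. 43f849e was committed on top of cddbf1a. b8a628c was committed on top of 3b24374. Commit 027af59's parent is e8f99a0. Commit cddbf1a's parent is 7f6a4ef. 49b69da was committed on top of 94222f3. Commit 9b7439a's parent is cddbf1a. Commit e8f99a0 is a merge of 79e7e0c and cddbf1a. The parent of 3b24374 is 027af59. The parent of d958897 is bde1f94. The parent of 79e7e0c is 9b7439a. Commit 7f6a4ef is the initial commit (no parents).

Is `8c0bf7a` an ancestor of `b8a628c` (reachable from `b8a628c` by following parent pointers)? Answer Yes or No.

Ancestors of b8a628c: {027af59, 3b24374, 79e7e0c, 7f6a4ef, 9b7439a, b8a628c, cddbf1a, e8f99a0}.
8c0bf7a is not in that set, so it is not an ancestor of b8a628c.

No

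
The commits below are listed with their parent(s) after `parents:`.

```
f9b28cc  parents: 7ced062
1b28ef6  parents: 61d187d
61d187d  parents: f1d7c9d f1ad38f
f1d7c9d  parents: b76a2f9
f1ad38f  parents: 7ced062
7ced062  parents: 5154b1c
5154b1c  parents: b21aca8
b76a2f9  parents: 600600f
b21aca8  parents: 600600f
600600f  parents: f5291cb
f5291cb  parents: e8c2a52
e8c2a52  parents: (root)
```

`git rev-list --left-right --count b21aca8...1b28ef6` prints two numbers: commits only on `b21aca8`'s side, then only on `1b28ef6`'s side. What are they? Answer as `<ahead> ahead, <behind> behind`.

Reachable from b21aca8: {600600f, b21aca8, e8c2a52, f5291cb}.
Reachable from 1b28ef6: {1b28ef6, 5154b1c, 600600f, 61d187d, 7ced062, b21aca8, b76a2f9, e8c2a52, f1ad38f, f1d7c9d, f5291cb}.
Only in b21aca8's history (ahead): {} — 0.
Only in 1b28ef6's history (behind): {1b28ef6, 5154b1c, 61d187d, 7ced062, b76a2f9, f1ad38f, f1d7c9d} — 7.

0 ahead, 7 behind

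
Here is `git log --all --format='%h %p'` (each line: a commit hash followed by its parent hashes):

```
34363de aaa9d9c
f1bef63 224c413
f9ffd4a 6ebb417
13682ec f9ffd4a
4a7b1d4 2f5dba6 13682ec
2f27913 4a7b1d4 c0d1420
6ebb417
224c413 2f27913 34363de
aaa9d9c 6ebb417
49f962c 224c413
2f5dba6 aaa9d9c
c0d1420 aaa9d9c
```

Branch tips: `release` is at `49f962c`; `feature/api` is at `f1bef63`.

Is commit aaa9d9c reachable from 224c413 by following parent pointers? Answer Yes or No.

Yes

Ancestors of 224c413 (commits reachable by following parents): {13682ec, 224c413, 2f27913, 2f5dba6, 34363de, 4a7b1d4, 6ebb417, aaa9d9c, c0d1420, f9ffd4a}.
aaa9d9c is in that set, so it is an ancestor of 224c413.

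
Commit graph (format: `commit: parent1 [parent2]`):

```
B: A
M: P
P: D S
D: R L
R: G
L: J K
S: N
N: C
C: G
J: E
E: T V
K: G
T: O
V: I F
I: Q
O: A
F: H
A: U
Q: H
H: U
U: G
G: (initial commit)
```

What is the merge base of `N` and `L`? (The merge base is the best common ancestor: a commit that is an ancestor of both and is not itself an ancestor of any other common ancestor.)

Ancestors of N: {C, G, N}.
Ancestors of L: {A, E, F, G, H, I, J, K, L, O, Q, T, U, V}.
Common ancestors: {G}.
The only common ancestor is G, so it is the merge base.

G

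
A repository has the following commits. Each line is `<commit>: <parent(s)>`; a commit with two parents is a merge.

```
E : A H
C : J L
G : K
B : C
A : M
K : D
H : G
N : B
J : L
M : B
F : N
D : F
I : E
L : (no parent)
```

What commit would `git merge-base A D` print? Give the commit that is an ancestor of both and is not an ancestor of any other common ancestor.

B

Ancestors of A: {A, B, C, J, L, M}.
Ancestors of D: {B, C, D, F, J, L, N}.
Common ancestors: {B, C, J, L}.
Among these, B is not an ancestor of any other common ancestor — it is the merge base.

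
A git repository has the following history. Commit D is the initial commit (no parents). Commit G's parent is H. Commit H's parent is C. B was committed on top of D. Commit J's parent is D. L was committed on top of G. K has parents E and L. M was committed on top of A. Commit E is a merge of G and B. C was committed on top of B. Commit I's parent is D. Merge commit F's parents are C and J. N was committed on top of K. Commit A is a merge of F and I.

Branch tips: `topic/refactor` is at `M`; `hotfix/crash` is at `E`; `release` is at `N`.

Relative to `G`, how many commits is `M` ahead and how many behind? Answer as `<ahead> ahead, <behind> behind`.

Reachable from M: {A, B, C, D, F, I, J, M}.
Reachable from G: {B, C, D, G, H}.
Only in M's history (ahead): {A, F, I, J, M} — 5.
Only in G's history (behind): {G, H} — 2.

5 ahead, 2 behind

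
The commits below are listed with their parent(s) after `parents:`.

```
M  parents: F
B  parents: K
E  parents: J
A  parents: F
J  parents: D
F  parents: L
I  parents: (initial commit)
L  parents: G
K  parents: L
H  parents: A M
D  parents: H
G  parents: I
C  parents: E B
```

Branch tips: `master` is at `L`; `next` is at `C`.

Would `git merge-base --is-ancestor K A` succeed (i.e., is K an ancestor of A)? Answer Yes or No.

No

Ancestors of A: {A, F, G, I, L}.
K is not in that set, so it is not an ancestor of A.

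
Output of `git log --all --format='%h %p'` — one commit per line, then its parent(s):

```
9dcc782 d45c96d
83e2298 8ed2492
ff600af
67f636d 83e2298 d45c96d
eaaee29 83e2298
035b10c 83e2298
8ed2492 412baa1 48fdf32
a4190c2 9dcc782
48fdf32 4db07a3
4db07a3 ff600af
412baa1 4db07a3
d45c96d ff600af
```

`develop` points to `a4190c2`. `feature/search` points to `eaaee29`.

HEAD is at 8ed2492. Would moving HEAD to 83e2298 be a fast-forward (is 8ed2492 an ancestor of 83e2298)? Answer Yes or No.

Yes

A fast-forward from 8ed2492 to 83e2298 is possible iff 8ed2492 is an ancestor of 83e2298.
Ancestors of 83e2298: {412baa1, 48fdf32, 4db07a3, 83e2298, 8ed2492, ff600af}.
8ed2492 is among them, so fast-forward is possible.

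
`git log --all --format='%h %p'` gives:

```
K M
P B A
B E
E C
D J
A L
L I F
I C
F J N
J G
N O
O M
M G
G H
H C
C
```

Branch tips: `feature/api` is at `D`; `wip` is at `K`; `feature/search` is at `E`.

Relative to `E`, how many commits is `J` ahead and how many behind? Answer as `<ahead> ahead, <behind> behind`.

Reachable from J: {C, G, H, J}.
Reachable from E: {C, E}.
Only in J's history (ahead): {G, H, J} — 3.
Only in E's history (behind): {E} — 1.

3 ahead, 1 behind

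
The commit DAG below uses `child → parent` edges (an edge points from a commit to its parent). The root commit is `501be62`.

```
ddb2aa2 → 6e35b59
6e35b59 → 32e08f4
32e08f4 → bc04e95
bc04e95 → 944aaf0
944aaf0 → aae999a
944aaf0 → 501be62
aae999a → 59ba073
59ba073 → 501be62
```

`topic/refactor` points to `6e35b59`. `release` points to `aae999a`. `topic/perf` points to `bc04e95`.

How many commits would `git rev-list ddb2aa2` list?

Walking parent pointers from ddb2aa2: reachable set = {32e08f4, 501be62, 59ba073, 6e35b59, 944aaf0, aae999a, bc04e95, ddb2aa2}.
That is 8 commits.

8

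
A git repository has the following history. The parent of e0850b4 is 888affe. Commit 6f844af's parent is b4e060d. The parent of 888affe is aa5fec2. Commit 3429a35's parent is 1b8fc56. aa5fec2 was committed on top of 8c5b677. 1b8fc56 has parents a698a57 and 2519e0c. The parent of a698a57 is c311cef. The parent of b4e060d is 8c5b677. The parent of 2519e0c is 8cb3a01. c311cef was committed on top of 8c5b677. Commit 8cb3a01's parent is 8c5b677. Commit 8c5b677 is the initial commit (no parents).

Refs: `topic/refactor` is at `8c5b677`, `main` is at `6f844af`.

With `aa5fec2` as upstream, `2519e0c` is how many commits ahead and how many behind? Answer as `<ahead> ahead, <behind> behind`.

2 ahead, 1 behind

Reachable from 2519e0c: {2519e0c, 8c5b677, 8cb3a01}.
Reachable from aa5fec2: {8c5b677, aa5fec2}.
Only in 2519e0c's history (ahead): {2519e0c, 8cb3a01} — 2.
Only in aa5fec2's history (behind): {aa5fec2} — 1.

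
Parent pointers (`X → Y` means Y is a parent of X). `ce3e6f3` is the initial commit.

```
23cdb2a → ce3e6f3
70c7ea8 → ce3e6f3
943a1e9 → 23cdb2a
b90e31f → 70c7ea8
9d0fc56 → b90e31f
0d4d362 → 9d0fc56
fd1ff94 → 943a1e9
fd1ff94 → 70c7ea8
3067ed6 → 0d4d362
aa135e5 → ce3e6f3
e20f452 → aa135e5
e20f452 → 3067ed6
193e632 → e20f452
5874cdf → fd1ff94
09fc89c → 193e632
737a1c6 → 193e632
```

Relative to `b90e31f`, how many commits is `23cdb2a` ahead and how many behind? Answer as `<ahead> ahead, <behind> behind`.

1 ahead, 2 behind

Reachable from 23cdb2a: {23cdb2a, ce3e6f3}.
Reachable from b90e31f: {70c7ea8, b90e31f, ce3e6f3}.
Only in 23cdb2a's history (ahead): {23cdb2a} — 1.
Only in b90e31f's history (behind): {70c7ea8, b90e31f} — 2.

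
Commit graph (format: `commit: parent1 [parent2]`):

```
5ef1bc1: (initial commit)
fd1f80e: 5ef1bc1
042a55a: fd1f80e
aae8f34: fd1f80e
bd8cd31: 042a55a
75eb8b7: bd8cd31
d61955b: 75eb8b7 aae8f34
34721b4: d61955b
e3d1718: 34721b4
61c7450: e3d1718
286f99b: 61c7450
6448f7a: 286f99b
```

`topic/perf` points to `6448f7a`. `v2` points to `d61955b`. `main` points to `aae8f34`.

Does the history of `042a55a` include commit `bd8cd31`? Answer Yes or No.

No

Ancestors of 042a55a: {042a55a, 5ef1bc1, fd1f80e}.
bd8cd31 is not in that set, so it is not an ancestor of 042a55a.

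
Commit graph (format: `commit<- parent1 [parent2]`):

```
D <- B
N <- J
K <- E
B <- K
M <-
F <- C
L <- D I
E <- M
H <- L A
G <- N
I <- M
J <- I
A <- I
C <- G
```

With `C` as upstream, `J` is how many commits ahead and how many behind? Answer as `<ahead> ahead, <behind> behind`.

0 ahead, 3 behind

Reachable from J: {I, J, M}.
Reachable from C: {C, G, I, J, M, N}.
Only in J's history (ahead): {} — 0.
Only in C's history (behind): {C, G, N} — 3.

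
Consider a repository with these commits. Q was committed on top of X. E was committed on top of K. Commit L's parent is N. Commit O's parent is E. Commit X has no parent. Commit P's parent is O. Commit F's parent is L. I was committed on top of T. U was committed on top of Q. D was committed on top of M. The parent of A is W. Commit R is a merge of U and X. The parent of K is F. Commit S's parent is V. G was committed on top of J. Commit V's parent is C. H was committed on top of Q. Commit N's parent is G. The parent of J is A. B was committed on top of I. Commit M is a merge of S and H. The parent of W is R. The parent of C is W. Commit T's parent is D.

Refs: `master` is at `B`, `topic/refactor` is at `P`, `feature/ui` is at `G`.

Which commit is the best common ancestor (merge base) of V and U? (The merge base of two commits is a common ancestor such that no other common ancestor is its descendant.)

U

Ancestors of V: {C, Q, R, U, V, W, X}.
Ancestors of U: {Q, U, X}.
Common ancestors: {Q, U, X}.
Among these, U is not an ancestor of any other common ancestor — it is the merge base.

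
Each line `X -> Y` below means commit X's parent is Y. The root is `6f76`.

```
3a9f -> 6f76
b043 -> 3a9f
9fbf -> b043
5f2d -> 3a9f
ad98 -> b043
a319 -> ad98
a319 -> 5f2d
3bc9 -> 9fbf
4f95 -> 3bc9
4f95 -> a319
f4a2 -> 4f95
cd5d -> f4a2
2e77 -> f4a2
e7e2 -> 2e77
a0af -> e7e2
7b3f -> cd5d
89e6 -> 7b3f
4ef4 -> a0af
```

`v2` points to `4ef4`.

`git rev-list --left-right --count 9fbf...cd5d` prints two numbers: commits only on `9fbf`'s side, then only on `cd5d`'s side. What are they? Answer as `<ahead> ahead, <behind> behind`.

0 ahead, 7 behind

Reachable from 9fbf: {3a9f, 6f76, 9fbf, b043}.
Reachable from cd5d: {3a9f, 3bc9, 4f95, 5f2d, 6f76, 9fbf, a319, ad98, b043, cd5d, f4a2}.
Only in 9fbf's history (ahead): {} — 0.
Only in cd5d's history (behind): {3bc9, 4f95, 5f2d, a319, ad98, cd5d, f4a2} — 7.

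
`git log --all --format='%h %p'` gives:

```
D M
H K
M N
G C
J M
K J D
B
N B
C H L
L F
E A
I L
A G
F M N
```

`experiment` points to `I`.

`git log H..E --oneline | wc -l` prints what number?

6

Reachable from E: {A, B, C, D, E, F, G, H, J, K, L, M, N}.
Reachable from H: {B, D, H, J, K, M, N}.
In E's history but not H's: {A, C, E, F, G, L} — 6 commits.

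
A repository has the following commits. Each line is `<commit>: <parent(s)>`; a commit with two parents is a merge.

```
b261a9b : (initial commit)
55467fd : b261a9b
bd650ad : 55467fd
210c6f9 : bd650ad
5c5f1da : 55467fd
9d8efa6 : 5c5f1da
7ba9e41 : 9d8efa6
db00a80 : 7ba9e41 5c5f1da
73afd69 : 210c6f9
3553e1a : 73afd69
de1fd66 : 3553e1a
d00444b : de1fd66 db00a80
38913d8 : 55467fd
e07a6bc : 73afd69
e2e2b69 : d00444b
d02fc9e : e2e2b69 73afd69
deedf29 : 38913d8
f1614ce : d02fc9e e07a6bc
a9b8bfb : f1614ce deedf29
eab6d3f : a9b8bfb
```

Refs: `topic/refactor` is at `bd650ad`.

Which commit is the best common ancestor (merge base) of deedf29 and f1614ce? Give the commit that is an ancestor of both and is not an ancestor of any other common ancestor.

Ancestors of deedf29: {38913d8, 55467fd, b261a9b, deedf29}.
Ancestors of f1614ce: {210c6f9, 3553e1a, 55467fd, 5c5f1da, 73afd69, 7ba9e41, 9d8efa6, b261a9b, bd650ad, d00444b, d02fc9e, db00a80, de1fd66, e07a6bc, e2e2b69, f1614ce}.
Common ancestors: {55467fd, b261a9b}.
Among these, 55467fd is not an ancestor of any other common ancestor — it is the merge base.

55467fd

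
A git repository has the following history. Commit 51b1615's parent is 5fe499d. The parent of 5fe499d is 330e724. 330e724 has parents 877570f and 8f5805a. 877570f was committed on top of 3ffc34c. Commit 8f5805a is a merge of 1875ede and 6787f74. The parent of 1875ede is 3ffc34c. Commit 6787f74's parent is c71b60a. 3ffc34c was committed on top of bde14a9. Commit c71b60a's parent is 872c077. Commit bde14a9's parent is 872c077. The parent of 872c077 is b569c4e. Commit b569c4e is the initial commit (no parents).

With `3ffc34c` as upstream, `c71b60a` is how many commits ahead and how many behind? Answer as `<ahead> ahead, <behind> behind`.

Reachable from c71b60a: {872c077, b569c4e, c71b60a}.
Reachable from 3ffc34c: {3ffc34c, 872c077, b569c4e, bde14a9}.
Only in c71b60a's history (ahead): {c71b60a} — 1.
Only in 3ffc34c's history (behind): {3ffc34c, bde14a9} — 2.

1 ahead, 2 behind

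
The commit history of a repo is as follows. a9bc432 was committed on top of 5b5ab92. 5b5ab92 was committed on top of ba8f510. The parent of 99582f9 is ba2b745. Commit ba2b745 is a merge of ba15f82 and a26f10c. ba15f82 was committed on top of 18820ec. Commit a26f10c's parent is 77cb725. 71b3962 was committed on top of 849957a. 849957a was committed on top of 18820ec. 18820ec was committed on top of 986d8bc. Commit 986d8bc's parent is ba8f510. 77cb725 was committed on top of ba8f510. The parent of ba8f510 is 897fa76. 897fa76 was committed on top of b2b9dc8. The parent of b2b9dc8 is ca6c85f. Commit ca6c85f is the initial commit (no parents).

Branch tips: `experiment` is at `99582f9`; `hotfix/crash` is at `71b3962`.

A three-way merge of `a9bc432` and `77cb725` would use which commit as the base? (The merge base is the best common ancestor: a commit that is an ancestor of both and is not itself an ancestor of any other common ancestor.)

ba8f510

Ancestors of a9bc432: {5b5ab92, 897fa76, a9bc432, b2b9dc8, ba8f510, ca6c85f}.
Ancestors of 77cb725: {77cb725, 897fa76, b2b9dc8, ba8f510, ca6c85f}.
Common ancestors: {897fa76, b2b9dc8, ba8f510, ca6c85f}.
Among these, ba8f510 is not an ancestor of any other common ancestor — it is the merge base.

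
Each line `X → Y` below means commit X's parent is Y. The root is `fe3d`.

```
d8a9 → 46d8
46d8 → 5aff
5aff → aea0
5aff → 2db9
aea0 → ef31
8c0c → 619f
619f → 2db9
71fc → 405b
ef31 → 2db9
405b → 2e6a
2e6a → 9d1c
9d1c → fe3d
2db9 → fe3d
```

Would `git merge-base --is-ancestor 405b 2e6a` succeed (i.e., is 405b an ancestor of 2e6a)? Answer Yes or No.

No

Ancestors of 2e6a: {2e6a, 9d1c, fe3d}.
405b is not in that set, so it is not an ancestor of 2e6a.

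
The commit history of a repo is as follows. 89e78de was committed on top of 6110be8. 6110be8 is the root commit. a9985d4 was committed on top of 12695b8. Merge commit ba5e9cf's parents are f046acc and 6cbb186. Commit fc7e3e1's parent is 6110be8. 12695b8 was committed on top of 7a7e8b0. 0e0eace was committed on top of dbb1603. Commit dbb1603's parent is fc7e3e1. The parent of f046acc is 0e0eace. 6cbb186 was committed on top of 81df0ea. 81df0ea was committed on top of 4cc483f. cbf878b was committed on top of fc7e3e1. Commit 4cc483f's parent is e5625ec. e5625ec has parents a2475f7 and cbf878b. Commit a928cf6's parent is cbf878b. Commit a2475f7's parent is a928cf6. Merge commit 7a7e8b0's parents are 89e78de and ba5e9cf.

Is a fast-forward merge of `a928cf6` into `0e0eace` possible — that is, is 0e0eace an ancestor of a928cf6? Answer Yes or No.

A fast-forward from 0e0eace to a928cf6 is possible iff 0e0eace is an ancestor of a928cf6.
Ancestors of a928cf6: {6110be8, a928cf6, cbf878b, fc7e3e1}.
0e0eace is not among them, so fast-forward is not possible.

No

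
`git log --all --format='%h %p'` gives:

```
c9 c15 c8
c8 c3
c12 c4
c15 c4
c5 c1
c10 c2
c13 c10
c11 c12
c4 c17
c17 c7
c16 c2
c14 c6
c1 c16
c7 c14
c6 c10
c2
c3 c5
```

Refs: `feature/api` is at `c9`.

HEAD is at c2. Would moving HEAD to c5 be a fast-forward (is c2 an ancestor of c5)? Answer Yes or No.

A fast-forward from c2 to c5 is possible iff c2 is an ancestor of c5.
Ancestors of c5: {c1, c16, c2, c5}.
c2 is among them, so fast-forward is possible.

Yes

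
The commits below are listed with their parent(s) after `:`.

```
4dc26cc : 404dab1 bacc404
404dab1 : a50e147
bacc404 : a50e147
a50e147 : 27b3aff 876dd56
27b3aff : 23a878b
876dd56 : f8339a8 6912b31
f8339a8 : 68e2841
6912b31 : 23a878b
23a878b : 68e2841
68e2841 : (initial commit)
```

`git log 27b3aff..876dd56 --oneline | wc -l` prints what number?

Reachable from 876dd56: {23a878b, 68e2841, 6912b31, 876dd56, f8339a8}.
Reachable from 27b3aff: {23a878b, 27b3aff, 68e2841}.
In 876dd56's history but not 27b3aff's: {6912b31, 876dd56, f8339a8} — 3 commits.

3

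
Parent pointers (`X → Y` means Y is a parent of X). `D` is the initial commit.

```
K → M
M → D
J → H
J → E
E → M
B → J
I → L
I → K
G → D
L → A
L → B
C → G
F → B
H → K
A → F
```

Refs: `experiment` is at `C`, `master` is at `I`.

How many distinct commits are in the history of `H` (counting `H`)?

4

Walking parent pointers from H: reachable set = {D, H, K, M}.
That is 4 commits.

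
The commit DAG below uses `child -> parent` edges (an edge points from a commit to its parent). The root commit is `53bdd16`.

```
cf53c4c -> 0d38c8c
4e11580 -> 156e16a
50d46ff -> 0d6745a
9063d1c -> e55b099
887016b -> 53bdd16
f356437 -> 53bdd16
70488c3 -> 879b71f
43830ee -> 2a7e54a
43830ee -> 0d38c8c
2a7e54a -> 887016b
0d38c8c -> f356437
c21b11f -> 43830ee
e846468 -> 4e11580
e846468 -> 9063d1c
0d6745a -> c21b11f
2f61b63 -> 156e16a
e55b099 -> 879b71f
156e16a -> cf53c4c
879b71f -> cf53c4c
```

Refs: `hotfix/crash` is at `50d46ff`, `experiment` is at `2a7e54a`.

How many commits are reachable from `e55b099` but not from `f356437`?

4

Reachable from e55b099: {0d38c8c, 53bdd16, 879b71f, cf53c4c, e55b099, f356437}.
Reachable from f356437: {53bdd16, f356437}.
In e55b099's history but not f356437's: {0d38c8c, 879b71f, cf53c4c, e55b099} — 4 commits.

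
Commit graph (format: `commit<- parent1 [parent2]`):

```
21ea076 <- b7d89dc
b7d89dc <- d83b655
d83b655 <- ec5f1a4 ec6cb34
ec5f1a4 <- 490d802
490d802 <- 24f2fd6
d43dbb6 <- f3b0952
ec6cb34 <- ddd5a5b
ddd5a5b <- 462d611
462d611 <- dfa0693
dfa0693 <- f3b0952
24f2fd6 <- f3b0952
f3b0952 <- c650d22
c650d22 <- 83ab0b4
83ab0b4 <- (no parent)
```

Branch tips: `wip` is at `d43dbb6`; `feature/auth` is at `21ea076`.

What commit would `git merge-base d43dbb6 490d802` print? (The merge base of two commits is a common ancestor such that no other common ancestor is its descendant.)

Ancestors of d43dbb6: {83ab0b4, c650d22, d43dbb6, f3b0952}.
Ancestors of 490d802: {24f2fd6, 490d802, 83ab0b4, c650d22, f3b0952}.
Common ancestors: {83ab0b4, c650d22, f3b0952}.
Among these, f3b0952 is not an ancestor of any other common ancestor — it is the merge base.

f3b0952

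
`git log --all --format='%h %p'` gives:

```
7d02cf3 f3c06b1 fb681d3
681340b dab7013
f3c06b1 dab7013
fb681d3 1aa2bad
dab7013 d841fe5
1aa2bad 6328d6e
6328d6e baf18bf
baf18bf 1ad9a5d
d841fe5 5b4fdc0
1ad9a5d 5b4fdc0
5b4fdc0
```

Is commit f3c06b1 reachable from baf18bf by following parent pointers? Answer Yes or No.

Ancestors of baf18bf: {1ad9a5d, 5b4fdc0, baf18bf}.
f3c06b1 is not in that set, so it is not an ancestor of baf18bf.

No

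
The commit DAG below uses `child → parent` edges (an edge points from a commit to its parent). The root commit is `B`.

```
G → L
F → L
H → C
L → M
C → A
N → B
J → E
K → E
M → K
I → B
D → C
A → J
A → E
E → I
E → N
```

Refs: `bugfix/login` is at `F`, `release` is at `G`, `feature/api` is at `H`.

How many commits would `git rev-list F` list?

8

Walking parent pointers from F: reachable set = {B, E, F, I, K, L, M, N}.
That is 8 commits.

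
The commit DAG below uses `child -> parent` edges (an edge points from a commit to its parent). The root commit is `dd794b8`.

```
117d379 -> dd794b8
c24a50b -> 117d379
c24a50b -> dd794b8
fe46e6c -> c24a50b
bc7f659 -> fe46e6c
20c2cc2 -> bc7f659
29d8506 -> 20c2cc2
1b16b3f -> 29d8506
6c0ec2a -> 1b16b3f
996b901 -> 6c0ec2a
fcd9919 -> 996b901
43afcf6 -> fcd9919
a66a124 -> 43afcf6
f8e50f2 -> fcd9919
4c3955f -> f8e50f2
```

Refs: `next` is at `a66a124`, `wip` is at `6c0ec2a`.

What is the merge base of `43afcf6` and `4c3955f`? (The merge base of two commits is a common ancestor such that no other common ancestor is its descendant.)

fcd9919

Ancestors of 43afcf6: {117d379, 1b16b3f, 20c2cc2, 29d8506, 43afcf6, 6c0ec2a, 996b901, bc7f659, c24a50b, dd794b8, fcd9919, fe46e6c}.
Ancestors of 4c3955f: {117d379, 1b16b3f, 20c2cc2, 29d8506, 4c3955f, 6c0ec2a, 996b901, bc7f659, c24a50b, dd794b8, f8e50f2, fcd9919, fe46e6c}.
Common ancestors: {117d379, 1b16b3f, 20c2cc2, 29d8506, 6c0ec2a, 996b901, bc7f659, c24a50b, dd794b8, fcd9919, fe46e6c}.
Among these, fcd9919 is not an ancestor of any other common ancestor — it is the merge base.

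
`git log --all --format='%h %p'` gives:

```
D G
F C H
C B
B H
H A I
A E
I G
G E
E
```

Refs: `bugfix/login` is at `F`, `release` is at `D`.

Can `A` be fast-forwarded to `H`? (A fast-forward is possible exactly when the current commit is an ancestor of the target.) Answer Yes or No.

Yes

A fast-forward from A to H is possible iff A is an ancestor of H.
Ancestors of H: {A, E, G, H, I}.
A is among them, so fast-forward is possible.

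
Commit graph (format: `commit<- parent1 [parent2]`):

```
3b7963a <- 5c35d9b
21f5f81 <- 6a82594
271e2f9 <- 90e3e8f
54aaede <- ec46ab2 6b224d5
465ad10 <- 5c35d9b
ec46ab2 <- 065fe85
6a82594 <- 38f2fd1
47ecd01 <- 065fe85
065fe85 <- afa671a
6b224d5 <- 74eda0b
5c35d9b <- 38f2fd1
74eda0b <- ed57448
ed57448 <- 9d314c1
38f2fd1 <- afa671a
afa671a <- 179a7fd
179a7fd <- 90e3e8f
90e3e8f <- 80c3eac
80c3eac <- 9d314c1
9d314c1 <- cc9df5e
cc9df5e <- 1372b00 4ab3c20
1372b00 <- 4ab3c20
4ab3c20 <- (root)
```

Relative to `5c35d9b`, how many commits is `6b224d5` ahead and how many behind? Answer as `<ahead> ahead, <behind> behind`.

3 ahead, 6 behind

Reachable from 6b224d5: {1372b00, 4ab3c20, 6b224d5, 74eda0b, 9d314c1, cc9df5e, ed57448}.
Reachable from 5c35d9b: {1372b00, 179a7fd, 38f2fd1, 4ab3c20, 5c35d9b, 80c3eac, 90e3e8f, 9d314c1, afa671a, cc9df5e}.
Only in 6b224d5's history (ahead): {6b224d5, 74eda0b, ed57448} — 3.
Only in 5c35d9b's history (behind): {179a7fd, 38f2fd1, 5c35d9b, 80c3eac, 90e3e8f, afa671a} — 6.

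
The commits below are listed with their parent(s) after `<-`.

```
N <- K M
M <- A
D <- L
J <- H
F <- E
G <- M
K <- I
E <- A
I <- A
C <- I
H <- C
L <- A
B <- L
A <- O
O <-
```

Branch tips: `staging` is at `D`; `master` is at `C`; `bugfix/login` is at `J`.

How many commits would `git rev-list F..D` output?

Reachable from D: {A, D, L, O}.
Reachable from F: {A, E, F, O}.
In D's history but not F's: {D, L} — 2 commits.

2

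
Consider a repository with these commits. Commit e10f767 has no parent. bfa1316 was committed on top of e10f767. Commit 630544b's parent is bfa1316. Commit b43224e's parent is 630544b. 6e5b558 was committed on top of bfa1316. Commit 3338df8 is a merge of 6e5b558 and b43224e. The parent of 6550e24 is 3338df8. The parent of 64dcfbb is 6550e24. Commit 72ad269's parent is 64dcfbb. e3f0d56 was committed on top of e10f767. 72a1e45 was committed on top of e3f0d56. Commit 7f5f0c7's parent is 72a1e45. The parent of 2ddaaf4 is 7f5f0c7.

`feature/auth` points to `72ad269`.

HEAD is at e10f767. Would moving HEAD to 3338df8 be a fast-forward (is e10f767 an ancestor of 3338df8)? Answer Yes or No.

A fast-forward from e10f767 to 3338df8 is possible iff e10f767 is an ancestor of 3338df8.
Ancestors of 3338df8: {3338df8, 630544b, 6e5b558, b43224e, bfa1316, e10f767}.
e10f767 is among them, so fast-forward is possible.

Yes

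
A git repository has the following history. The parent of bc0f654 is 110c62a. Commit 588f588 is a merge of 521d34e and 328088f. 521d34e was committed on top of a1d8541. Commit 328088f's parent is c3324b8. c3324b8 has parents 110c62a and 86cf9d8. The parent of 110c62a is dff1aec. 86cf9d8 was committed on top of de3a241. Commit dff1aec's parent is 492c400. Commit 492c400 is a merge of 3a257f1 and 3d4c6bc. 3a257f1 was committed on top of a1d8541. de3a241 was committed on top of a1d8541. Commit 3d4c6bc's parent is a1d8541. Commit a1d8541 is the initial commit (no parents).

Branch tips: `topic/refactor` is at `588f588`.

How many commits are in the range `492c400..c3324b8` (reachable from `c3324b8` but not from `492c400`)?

5

Reachable from c3324b8: {110c62a, 3a257f1, 3d4c6bc, 492c400, 86cf9d8, a1d8541, c3324b8, de3a241, dff1aec}.
Reachable from 492c400: {3a257f1, 3d4c6bc, 492c400, a1d8541}.
In c3324b8's history but not 492c400's: {110c62a, 86cf9d8, c3324b8, de3a241, dff1aec} — 5 commits.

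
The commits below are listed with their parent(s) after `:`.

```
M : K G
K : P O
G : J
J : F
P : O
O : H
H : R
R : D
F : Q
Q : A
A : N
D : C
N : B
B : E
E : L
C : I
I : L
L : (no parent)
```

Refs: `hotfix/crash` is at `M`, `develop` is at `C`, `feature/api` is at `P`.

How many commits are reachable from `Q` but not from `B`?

Reachable from Q: {A, B, E, L, N, Q}.
Reachable from B: {B, E, L}.
In Q's history but not B's: {A, N, Q} — 3 commits.

3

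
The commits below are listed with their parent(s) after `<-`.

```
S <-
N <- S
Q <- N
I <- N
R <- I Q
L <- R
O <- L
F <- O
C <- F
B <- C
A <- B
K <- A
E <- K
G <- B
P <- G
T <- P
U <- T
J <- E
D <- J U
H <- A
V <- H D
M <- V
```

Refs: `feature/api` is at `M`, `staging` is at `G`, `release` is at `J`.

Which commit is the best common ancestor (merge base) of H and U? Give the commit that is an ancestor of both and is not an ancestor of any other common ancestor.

Ancestors of H: {A, B, C, F, H, I, L, N, O, Q, R, S}.
Ancestors of U: {B, C, F, G, I, L, N, O, P, Q, R, S, T, U}.
Common ancestors: {B, C, F, I, L, N, O, Q, R, S}.
Among these, B is not an ancestor of any other common ancestor — it is the merge base.

B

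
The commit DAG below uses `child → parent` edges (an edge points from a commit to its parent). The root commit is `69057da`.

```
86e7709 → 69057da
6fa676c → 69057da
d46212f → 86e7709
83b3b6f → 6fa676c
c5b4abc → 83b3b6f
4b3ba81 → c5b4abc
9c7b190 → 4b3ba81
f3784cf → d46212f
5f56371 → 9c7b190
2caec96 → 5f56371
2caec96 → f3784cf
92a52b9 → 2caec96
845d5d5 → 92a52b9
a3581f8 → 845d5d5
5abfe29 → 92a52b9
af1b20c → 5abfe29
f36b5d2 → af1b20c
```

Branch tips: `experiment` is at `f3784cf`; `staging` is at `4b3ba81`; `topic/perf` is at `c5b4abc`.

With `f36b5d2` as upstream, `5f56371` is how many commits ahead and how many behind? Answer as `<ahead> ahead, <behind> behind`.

0 ahead, 8 behind

Reachable from 5f56371: {4b3ba81, 5f56371, 69057da, 6fa676c, 83b3b6f, 9c7b190, c5b4abc}.
Reachable from f36b5d2: {2caec96, 4b3ba81, 5abfe29, 5f56371, 69057da, 6fa676c, 83b3b6f, 86e7709, 92a52b9, 9c7b190, af1b20c, c5b4abc, d46212f, f36b5d2, f3784cf}.
Only in 5f56371's history (ahead): {} — 0.
Only in f36b5d2's history (behind): {2caec96, 5abfe29, 86e7709, 92a52b9, af1b20c, d46212f, f36b5d2, f3784cf} — 8.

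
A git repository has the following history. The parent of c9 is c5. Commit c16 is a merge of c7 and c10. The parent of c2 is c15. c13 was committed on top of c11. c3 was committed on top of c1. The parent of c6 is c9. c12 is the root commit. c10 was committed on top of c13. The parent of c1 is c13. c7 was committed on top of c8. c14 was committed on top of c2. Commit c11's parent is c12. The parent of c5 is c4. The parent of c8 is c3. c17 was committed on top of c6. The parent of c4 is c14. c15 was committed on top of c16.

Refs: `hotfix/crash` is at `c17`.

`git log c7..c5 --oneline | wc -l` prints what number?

Reachable from c5: {c1, c10, c11, c12, c13, c14, c15, c16, c2, c3, c4, c5, c7, c8}.
Reachable from c7: {c1, c11, c12, c13, c3, c7, c8}.
In c5's history but not c7's: {c10, c14, c15, c16, c2, c4, c5} — 7 commits.

7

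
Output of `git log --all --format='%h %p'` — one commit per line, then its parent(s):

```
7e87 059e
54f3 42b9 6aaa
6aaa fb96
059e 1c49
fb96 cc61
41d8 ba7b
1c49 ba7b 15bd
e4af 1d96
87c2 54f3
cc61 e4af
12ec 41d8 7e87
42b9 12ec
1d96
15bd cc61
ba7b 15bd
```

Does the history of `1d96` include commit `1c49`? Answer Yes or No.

No

Ancestors of 1d96: {1d96}.
1c49 is not in that set, so it is not an ancestor of 1d96.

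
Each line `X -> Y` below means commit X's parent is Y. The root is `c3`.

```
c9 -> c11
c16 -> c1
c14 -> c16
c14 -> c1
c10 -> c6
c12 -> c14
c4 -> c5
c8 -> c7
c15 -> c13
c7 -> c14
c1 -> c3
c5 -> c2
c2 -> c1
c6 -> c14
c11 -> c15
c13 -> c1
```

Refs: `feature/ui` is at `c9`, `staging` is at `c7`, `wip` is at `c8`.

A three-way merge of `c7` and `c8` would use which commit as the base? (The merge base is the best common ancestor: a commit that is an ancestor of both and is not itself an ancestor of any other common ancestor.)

c7

Ancestors of c7: {c1, c14, c16, c3, c7}.
Ancestors of c8: {c1, c14, c16, c3, c7, c8}.
Common ancestors: {c1, c14, c16, c3, c7}.
Among these, c7 is not an ancestor of any other common ancestor — it is the merge base.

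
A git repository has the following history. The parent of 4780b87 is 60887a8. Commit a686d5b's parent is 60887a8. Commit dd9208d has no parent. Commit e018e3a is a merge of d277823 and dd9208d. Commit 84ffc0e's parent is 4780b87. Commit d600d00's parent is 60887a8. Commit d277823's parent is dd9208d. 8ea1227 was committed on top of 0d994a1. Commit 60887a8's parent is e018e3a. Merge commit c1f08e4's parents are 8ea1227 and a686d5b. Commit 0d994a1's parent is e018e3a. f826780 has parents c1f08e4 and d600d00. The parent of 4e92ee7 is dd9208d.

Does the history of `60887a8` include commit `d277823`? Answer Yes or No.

Yes

Ancestors of 60887a8 (commits reachable by following parents): {60887a8, d277823, dd9208d, e018e3a}.
d277823 is in that set, so it is an ancestor of 60887a8.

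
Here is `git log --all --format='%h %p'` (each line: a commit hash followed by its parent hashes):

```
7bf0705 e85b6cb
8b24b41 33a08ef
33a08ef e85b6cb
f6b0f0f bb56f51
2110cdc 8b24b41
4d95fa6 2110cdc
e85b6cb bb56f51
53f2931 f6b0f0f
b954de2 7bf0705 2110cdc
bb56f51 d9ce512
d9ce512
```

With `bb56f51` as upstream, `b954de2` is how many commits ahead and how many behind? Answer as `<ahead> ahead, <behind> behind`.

6 ahead, 0 behind

Reachable from b954de2: {2110cdc, 33a08ef, 7bf0705, 8b24b41, b954de2, bb56f51, d9ce512, e85b6cb}.
Reachable from bb56f51: {bb56f51, d9ce512}.
Only in b954de2's history (ahead): {2110cdc, 33a08ef, 7bf0705, 8b24b41, b954de2, e85b6cb} — 6.
Only in bb56f51's history (behind): {} — 0.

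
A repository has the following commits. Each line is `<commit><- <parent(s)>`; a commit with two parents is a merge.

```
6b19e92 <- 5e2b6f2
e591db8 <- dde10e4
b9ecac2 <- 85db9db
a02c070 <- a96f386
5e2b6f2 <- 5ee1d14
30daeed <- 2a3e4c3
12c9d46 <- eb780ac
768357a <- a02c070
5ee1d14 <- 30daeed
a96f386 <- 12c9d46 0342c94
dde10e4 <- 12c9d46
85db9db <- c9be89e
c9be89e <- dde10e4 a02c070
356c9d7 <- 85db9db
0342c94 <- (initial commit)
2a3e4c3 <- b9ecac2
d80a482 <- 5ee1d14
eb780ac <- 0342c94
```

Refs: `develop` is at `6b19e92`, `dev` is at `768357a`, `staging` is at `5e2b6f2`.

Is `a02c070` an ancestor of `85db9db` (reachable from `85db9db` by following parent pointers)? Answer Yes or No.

Ancestors of 85db9db (commits reachable by following parents): {0342c94, 12c9d46, 85db9db, a02c070, a96f386, c9be89e, dde10e4, eb780ac}.
a02c070 is in that set, so it is an ancestor of 85db9db.

Yes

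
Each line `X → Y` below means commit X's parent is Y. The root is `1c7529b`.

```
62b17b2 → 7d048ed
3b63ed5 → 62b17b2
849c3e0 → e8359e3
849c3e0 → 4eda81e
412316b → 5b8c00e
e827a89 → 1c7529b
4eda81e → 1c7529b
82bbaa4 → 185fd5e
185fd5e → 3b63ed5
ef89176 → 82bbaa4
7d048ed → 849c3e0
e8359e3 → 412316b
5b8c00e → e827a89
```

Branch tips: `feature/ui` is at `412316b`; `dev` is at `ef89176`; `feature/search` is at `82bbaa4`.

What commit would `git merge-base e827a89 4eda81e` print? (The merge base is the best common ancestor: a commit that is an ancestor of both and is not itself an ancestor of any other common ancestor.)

1c7529b

Ancestors of e827a89: {1c7529b, e827a89}.
Ancestors of 4eda81e: {1c7529b, 4eda81e}.
Common ancestors: {1c7529b}.
The only common ancestor is 1c7529b, so it is the merge base.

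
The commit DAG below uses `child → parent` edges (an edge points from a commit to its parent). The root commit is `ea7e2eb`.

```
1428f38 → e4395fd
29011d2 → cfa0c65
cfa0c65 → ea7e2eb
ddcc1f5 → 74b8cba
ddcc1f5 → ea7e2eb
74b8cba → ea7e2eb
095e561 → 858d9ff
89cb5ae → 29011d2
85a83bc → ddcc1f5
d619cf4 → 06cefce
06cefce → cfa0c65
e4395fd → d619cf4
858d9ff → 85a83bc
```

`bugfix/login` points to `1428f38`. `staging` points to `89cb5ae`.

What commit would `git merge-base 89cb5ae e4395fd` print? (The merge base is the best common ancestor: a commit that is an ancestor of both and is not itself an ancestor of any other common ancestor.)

cfa0c65

Ancestors of 89cb5ae: {29011d2, 89cb5ae, cfa0c65, ea7e2eb}.
Ancestors of e4395fd: {06cefce, cfa0c65, d619cf4, e4395fd, ea7e2eb}.
Common ancestors: {cfa0c65, ea7e2eb}.
Among these, cfa0c65 is not an ancestor of any other common ancestor — it is the merge base.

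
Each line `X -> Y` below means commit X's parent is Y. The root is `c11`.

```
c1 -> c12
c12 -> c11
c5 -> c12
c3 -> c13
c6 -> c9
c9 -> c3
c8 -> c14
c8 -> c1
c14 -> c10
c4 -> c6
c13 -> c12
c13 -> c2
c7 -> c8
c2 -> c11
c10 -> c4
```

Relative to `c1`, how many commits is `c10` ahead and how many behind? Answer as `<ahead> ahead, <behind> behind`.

7 ahead, 1 behind

Reachable from c10: {c10, c11, c12, c13, c2, c3, c4, c6, c9}.
Reachable from c1: {c1, c11, c12}.
Only in c10's history (ahead): {c10, c13, c2, c3, c4, c6, c9} — 7.
Only in c1's history (behind): {c1} — 1.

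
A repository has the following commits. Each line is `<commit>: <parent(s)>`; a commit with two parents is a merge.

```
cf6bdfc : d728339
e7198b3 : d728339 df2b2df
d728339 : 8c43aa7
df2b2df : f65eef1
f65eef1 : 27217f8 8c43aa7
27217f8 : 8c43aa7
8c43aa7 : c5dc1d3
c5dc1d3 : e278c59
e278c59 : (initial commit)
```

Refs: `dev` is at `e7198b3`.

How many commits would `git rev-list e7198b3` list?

8

Walking parent pointers from e7198b3: reachable set = {27217f8, 8c43aa7, c5dc1d3, d728339, df2b2df, e278c59, e7198b3, f65eef1}.
That is 8 commits.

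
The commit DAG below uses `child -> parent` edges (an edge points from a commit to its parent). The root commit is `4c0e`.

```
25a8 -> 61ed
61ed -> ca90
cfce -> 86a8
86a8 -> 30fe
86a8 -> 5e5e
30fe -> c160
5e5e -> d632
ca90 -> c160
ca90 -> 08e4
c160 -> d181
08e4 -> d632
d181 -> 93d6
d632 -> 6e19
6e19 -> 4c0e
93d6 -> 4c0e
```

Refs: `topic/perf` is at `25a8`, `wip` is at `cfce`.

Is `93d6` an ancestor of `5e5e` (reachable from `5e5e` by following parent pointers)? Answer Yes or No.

No

Ancestors of 5e5e: {4c0e, 5e5e, 6e19, d632}.
93d6 is not in that set, so it is not an ancestor of 5e5e.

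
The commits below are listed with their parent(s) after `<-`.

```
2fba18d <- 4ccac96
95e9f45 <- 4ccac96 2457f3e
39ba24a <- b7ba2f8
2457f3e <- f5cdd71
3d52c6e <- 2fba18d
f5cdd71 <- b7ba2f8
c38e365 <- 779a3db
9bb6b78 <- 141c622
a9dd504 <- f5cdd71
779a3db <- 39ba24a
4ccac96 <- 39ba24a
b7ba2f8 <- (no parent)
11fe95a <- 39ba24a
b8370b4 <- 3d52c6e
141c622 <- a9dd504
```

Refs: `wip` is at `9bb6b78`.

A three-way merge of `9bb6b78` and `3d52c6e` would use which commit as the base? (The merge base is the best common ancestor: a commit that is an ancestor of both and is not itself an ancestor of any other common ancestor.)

Ancestors of 9bb6b78: {141c622, 9bb6b78, a9dd504, b7ba2f8, f5cdd71}.
Ancestors of 3d52c6e: {2fba18d, 39ba24a, 3d52c6e, 4ccac96, b7ba2f8}.
Common ancestors: {b7ba2f8}.
The only common ancestor is b7ba2f8, so it is the merge base.

b7ba2f8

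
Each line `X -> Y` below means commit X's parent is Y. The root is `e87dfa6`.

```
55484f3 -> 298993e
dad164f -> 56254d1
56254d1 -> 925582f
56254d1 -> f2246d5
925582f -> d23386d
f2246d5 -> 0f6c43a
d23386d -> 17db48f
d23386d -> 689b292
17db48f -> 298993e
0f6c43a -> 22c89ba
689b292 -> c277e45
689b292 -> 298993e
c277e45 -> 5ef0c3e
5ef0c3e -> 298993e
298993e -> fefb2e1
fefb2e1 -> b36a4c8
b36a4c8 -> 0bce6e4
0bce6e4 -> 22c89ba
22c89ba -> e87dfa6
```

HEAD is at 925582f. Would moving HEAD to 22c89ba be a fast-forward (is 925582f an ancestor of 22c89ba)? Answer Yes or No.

A fast-forward from 925582f to 22c89ba is possible iff 925582f is an ancestor of 22c89ba.
Ancestors of 22c89ba: {22c89ba, e87dfa6}.
925582f is not among them, so fast-forward is not possible.

No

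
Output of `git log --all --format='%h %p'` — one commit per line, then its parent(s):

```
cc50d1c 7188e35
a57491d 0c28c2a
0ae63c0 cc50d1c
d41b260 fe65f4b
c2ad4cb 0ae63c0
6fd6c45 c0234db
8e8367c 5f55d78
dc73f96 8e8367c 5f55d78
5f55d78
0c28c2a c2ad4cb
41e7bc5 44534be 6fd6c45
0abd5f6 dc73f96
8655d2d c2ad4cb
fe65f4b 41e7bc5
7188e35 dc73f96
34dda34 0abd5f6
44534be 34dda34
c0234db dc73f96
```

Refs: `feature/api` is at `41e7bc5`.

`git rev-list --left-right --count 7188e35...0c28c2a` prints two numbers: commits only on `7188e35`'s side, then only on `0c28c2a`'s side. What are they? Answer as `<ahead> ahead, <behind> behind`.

Reachable from 7188e35: {5f55d78, 7188e35, 8e8367c, dc73f96}.
Reachable from 0c28c2a: {0ae63c0, 0c28c2a, 5f55d78, 7188e35, 8e8367c, c2ad4cb, cc50d1c, dc73f96}.
Only in 7188e35's history (ahead): {} — 0.
Only in 0c28c2a's history (behind): {0ae63c0, 0c28c2a, c2ad4cb, cc50d1c} — 4.

0 ahead, 4 behind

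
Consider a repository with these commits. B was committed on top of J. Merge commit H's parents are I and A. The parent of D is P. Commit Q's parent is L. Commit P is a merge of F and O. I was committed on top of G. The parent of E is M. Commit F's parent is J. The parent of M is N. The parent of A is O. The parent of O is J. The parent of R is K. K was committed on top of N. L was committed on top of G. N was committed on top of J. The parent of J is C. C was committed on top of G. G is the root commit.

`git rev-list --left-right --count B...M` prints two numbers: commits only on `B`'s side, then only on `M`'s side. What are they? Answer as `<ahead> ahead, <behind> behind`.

1 ahead, 2 behind

Reachable from B: {B, C, G, J}.
Reachable from M: {C, G, J, M, N}.
Only in B's history (ahead): {B} — 1.
Only in M's history (behind): {M, N} — 2.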